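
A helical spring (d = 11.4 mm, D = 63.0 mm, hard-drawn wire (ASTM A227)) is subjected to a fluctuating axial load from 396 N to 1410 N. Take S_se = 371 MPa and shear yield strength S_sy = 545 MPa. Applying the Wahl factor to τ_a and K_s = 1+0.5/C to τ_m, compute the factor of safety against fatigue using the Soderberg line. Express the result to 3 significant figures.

2.60

C = D/d = 63.0/11.4 = 5.5263; K_W = (4C−1)/(4C−4)+0.615/C = 1.2770; K_s = 1+0.5/C = 1.0905
F_a = (F_max−F_min)/2 = 507 N; F_m = (F_max+F_min)/2 = 903 N
τ_a = K_W·8F_aD/(πd³) = 1.2770 × 54.9 = 70.107 MPa
τ_m = K_s·8F_mD/(πd³) = 1.0905 × 97.781 = 106.63 MPa
Soderberg: 1/n_f = τ_a/S_se + τ_m/S_sy = 70.107/371 + 106.63/545 = 0.18897 + 0.19565 = 0.38461
n_f = 1/0.38461 = 2.6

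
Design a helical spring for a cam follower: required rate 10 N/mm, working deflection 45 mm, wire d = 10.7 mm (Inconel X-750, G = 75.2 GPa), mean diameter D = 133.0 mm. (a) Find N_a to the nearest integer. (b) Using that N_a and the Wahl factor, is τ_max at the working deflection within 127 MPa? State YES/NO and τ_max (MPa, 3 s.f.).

(a) 5 coils; (b) NO, τ_max = 145 MPa

N_a = Gd⁴/(8D³k) = (75.2×10³)(10.7⁴)/(8·133.0³·10) = 5.237 → N_a = 5
Actual rate k = Gd⁴/(8D³·5) = 10.475 N/mm
Working load F = kδ = 10.475·45 = 471.36 N
C = 133.0/10.7 = 12.4299; K_W = (4C−1)/(4C−4)+0.615/C = 1.1151
τ_max = K_W·8FD/(πd³) = 1.1151·130.31 = 145.31 MPa
τ_max > 127 MPa → exceeds allowable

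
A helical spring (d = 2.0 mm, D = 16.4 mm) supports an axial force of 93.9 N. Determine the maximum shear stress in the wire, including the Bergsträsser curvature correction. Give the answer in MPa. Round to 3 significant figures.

Spring index C = D/d = 16.4/2.0 = 8.2000
K_B = (4C+2)/(4C−3) = 34.800/29.800 = 1.1678
τ₀ = 8FD/(πd³) = 8·93.9·16.4/(π·2.0³) = 12319.7/25.133 = 490.18 MPa
τ_max = K·τ₀ = 1.1678 × 490.18 = 572.43 MPa

572 MPa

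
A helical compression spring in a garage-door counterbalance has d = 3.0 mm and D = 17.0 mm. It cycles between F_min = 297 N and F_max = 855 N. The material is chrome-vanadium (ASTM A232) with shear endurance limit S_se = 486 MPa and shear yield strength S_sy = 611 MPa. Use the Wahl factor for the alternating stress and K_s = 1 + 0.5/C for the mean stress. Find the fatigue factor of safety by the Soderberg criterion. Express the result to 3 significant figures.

0.355

C = D/d = 17.0/3.0 = 5.6667; K_W = (4C−1)/(4C−4)+0.615/C = 1.2692; K_s = 1+0.5/C = 1.0882
F_a = (F_max−F_min)/2 = 279 N; F_m = (F_max+F_min)/2 = 576 N
τ_a = K_W·8F_aD/(πd³) = 1.2692 × 447.33 = 567.77 MPa
τ_m = K_s·8F_mD/(πd³) = 1.0882 × 923.52 = 1005 MPa
Soderberg: 1/n_f = τ_a/S_se + τ_m/S_sy = 567.77/486 + 1005/611 = 1.16826 + 1.64486 = 2.8131
n_f = 1/2.8131 = 0.3555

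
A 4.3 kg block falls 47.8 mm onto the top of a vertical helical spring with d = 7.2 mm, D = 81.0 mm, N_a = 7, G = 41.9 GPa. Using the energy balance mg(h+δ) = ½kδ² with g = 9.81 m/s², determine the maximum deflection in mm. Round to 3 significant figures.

45.6 mm

k = Gd⁴/(8D³N_a) = (41.9×10³)(7.2⁴)/(8·81.0³·7) = 3.7836 N/mm
W = mg = 4.3 × 9.81 = 42.183 N
½kδ² − Wδ − Wh = 0 → δ = (W + √(W² + 2kWh))/k
δ = (42.183 + √(1779.4 + 15258))/3.7836 = (42.183 + 130.53)/3.7836 = 45.648 mm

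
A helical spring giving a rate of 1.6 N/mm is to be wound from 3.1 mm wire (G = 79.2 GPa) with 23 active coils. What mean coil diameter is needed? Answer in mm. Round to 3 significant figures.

29.2 mm

D = (Gd⁴/(8N_a·k))^(1/3) = (79.2×10³·3.1⁴/(8·23·1.6))^(1/3)
  = (24844.7)^(1/3) = 29.1795 mm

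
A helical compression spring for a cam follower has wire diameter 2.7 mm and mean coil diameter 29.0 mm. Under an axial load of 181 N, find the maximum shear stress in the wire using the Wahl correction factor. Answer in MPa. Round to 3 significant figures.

Spring index C = D/d = 29.0/2.7 = 10.7407
K_W = (4C−1)/(4C−4) + 0.615/C = 41.963/38.963 + 0.0573 = 1.1343
τ₀ = 8FD/(πd³) = 8·181·29.0/(π·2.7³) = 41992/61.836 = 679.09 MPa
τ_max = K·τ₀ = 1.1343 × 679.09 = 770.26 MPa

770 MPa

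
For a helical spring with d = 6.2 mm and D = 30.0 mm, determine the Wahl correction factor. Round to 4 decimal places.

C = D/d = 30.0/6.2 = 4.8387
K_W = (4C−1)/(4C−4) + 0.615/C = 18.355/15.355 + 0.1271 = 1.3225

1.3225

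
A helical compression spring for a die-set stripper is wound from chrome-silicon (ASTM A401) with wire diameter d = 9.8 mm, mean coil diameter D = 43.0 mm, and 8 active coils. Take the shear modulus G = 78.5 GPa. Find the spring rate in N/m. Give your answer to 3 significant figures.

k = Gd⁴/(8D³N_a) = (78.5×10³ × 9.8⁴) / (8 × 43.0³ × 8)
  = 7.24059e+08 / 5.08845e+06 = 142.29 N/mm = 1.4229e+05 N/m

142000 N/m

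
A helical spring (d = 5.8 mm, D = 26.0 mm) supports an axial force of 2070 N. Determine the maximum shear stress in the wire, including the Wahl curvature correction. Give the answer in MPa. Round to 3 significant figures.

Spring index C = D/d = 26.0/5.8 = 4.4828
K_W = (4C−1)/(4C−4) + 0.615/C = 16.931/13.931 + 0.1372 = 1.3525
τ₀ = 8FD/(πd³) = 8·2070·26.0/(π·5.8³) = 430560/612.96 = 702.42 MPa
τ_max = K·τ₀ = 1.3525 × 702.42 = 950.06 MPa

950 MPa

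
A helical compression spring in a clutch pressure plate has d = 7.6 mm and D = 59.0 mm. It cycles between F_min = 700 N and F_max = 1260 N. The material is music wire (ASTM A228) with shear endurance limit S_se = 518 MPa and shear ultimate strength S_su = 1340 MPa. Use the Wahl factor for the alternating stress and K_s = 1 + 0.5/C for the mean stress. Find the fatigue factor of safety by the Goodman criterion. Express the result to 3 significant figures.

2.06

C = D/d = 59.0/7.6 = 7.7632; K_W = (4C−1)/(4C−4)+0.615/C = 1.1901; K_s = 1+0.5/C = 1.0644
F_a = (F_max−F_min)/2 = 280 N; F_m = (F_max+F_min)/2 = 980 N
τ_a = K_W·8F_aD/(πd³) = 1.1901 × 95.832 = 114.05 MPa
τ_m = K_s·8F_mD/(πd³) = 1.0644 × 335.41 = 357.01 MPa
Goodman: 1/n_f = τ_a/S_se + τ_m/S_su = 114.05/518 + 357.01/1340 = 0.22018 + 0.26643 = 0.4866
n_f = 1/0.4866 = 2.055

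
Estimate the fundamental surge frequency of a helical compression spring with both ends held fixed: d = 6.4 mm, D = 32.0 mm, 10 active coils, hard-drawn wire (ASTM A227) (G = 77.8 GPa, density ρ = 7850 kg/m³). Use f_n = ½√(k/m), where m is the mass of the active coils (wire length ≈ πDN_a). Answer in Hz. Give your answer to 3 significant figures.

221 Hz

k = Gd⁴/(8D³N_a) = (77.8×10³)(6.4⁴)/(8·32.0³·10) = 49.792 N/mm = 49792 N/m
Wire length L = πDN_a = π·32.0·10 = 1005.3 mm
m = ρ·(πd²/4)·L = 7850 × 32.17×10⁻⁶ m² × 1.0053 m = 0.25387 kg
f_n = ½√(k/m) = 0.5·√(49792/0.25387) = 0.5·√(1.9613e+05) = 221.43 Hz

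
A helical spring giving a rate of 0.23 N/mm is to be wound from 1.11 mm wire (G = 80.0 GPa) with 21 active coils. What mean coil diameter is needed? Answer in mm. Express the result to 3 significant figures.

D = (Gd⁴/(8N_a·k))^(1/3) = (80.0×10³·1.11⁴/(8·21·0.23))^(1/3)
  = (3143)^(1/3) = 14.6481 mm

14.6 mm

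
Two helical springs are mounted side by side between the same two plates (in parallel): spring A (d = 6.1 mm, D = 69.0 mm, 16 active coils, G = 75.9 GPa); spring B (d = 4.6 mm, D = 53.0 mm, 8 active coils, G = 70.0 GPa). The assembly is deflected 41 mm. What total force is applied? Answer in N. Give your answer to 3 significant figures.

k_A = Gd⁴/(8D³N_a) = (75.9×10³)(6.1⁴)/(8·69.0³·16) = 2.4992 N/mm
k_B = Gd⁴/(8D³N_a) = (70.0×10³)(4.6⁴)/(8·53.0³·8) = 3.2894 N/mm
Parallel: k_eq = 2.4992 + 3.2894 = 5.7887 N/mm
F = k_eq·δ = 5.7887·41 = 237.33 N

237 N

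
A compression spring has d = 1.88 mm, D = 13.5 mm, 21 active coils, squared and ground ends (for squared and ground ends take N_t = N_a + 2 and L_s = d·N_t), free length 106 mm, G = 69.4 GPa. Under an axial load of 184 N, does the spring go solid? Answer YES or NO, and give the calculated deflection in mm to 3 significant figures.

YES, δ = 87.7 mm

k = Gd⁴/(8D³N_a) = (69.4×10³)(1.88⁴)/(8·13.5³·21) = 2.0974 N/mm
N_t = 23; L_s = 1.88·23 = 43.24 mm; δ_solid = L₀ − L_s = 106 − 43.24 = 62.76 mm
δ = F/k = 184/2.0974 = 87.728 mm
δ ≥ δ_solid → spring goes solid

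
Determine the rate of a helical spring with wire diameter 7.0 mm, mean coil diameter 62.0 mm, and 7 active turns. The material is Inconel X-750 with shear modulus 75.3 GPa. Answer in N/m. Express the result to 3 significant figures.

k = Gd⁴/(8D³N_a) = (75.3×10³ × 7.0⁴) / (8 × 62.0³ × 7)
  = 1.80795e+08 / 1.33464e+07 = 13.546 N/mm = 13546 N/m

13500 N/m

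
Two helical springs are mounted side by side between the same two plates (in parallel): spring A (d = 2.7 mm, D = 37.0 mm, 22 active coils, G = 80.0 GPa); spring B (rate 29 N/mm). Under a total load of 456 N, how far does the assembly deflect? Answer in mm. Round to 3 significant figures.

k_A = Gd⁴/(8D³N_a) = (80.0×10³)(2.7⁴)/(8·37.0³·22) = 0.4769 N/mm
Parallel: k_eq = 0.4769 + 29 = 29.477 N/mm
δ = F/k_eq = 456/29.477 = 15.47 mm

15.5 mm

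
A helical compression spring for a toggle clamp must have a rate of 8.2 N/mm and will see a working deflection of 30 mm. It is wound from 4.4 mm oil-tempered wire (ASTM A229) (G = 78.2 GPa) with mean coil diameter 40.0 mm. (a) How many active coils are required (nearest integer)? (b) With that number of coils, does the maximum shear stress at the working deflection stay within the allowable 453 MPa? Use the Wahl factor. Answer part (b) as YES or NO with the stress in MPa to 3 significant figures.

(a) 7 coils; (b) YES, τ_max = 340 MPa

N_a = Gd⁴/(8D³k) = (78.2×10³)(4.4⁴)/(8·40.0³·8.2) = 6.981 → N_a = 7
Actual rate k = Gd⁴/(8D³·7) = 8.178 N/mm
Working load F = kδ = 8.178·30 = 245.34 N
C = 40.0/4.4 = 9.0909; K_W = (4C−1)/(4C−4)+0.615/C = 1.1603
τ_max = K_W·8FD/(πd³) = 1.1603·293.37 = 340.41 MPa
τ_max ≤ 453 MPa → acceptable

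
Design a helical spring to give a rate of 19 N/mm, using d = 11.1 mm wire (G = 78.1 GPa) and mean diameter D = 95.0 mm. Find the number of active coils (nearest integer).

N_a = Gd⁴/(8D³k) = (78.1×10³ × 11.1⁴)/(8 × 95.0³ × 19)
    = 1.18561e+09 / 1.30321e+08 = 9.098 → 9 coils

9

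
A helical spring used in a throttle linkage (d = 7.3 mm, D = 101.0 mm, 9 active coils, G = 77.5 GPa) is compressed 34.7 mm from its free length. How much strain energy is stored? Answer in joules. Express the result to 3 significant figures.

1.79 J

k = Gd⁴/(8D³N_a) = (77.5×10³)(7.3⁴)/(8·101.0³·9) = 2.9669 N/mm
U = ½kδ² = 0.5 × 2.9669 × 34.7² = 1786.2 N·mm = 1.7862 J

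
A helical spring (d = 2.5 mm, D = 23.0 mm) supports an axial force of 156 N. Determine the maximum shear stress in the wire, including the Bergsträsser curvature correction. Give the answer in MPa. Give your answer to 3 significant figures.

671 MPa

Spring index C = D/d = 23.0/2.5 = 9.2000
K_B = (4C+2)/(4C−3) = 38.800/33.800 = 1.1479
τ₀ = 8FD/(πd³) = 8·156·23.0/(π·2.5³) = 28704/49.087 = 584.75 MPa
τ_max = K·τ₀ = 1.1479 × 584.75 = 671.26 MPa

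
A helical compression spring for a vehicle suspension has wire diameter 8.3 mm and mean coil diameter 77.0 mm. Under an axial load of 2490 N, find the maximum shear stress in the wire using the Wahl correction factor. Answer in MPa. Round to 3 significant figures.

Spring index C = D/d = 77.0/8.3 = 9.2771
K_W = (4C−1)/(4C−4) + 0.615/C = 36.108/33.108 + 0.0663 = 1.1569
τ₀ = 8FD/(πd³) = 8·2490·77.0/(π·8.3³) = 1.53384e+06/1796.3 = 853.88 MPa
τ_max = K·τ₀ = 1.1569 × 853.88 = 987.85 MPa

988 MPa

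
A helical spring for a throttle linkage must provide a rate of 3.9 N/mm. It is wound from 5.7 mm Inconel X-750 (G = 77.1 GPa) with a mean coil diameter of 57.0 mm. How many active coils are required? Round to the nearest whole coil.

14

N_a = Gd⁴/(8D³k) = (77.1×10³ × 5.7⁴)/(8 × 57.0³ × 3.9)
    = 8.13868e+07 / 5.77802e+06 = 14.09 → 14 coils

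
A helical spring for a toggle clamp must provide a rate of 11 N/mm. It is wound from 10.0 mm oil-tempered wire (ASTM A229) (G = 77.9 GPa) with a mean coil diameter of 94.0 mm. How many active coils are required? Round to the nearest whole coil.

11

N_a = Gd⁴/(8D³k) = (77.9×10³ × 10.0⁴)/(8 × 94.0³ × 11)
    = 7.79e+08 / 7.30914e+07 = 10.66 → 11 coils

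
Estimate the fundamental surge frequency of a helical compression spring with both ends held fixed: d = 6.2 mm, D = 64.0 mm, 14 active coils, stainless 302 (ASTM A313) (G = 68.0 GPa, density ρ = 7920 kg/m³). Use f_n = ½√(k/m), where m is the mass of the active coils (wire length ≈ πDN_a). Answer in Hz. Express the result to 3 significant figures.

k = Gd⁴/(8D³N_a) = (68.0×10³)(6.2⁴)/(8·64.0³·14) = 3.4223 N/mm = 3422.3 N/m
Wire length L = πDN_a = π·64.0·14 = 2814.9 mm
m = ρ·(πd²/4)·L = 7920 × 30.191×10⁻⁶ m² × 2.8149 m = 0.67306 kg
f_n = ½√(k/m) = 0.5·√(3422.3/0.67306) = 0.5·√(5084.7) = 35.653 Hz

35.7 Hz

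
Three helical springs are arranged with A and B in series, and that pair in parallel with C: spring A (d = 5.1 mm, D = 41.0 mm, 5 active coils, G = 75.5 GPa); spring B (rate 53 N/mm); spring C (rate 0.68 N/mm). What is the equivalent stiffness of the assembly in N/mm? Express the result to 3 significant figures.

14.4 N/mm

k_A = Gd⁴/(8D³N_a) = (75.5×10³)(5.1⁴)/(8·41.0³·5) = 18.527 N/mm
Springs A,B series: k_AB = 1/(1/18.527+1/53) = 13.728 N/mm; parallel with C: k_eq = 13.728+0.68 = 14.408 N/mm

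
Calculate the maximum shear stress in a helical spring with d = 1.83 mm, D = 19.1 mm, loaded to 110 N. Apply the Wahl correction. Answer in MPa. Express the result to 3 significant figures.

994 MPa

Spring index C = D/d = 19.1/1.83 = 10.4372
K_W = (4C−1)/(4C−4) + 0.615/C = 40.749/37.749 + 0.0589 = 1.1384
τ₀ = 8FD/(πd³) = 8·110·19.1/(π·1.83³) = 16808/19.253 = 873 MPa
τ_max = K·τ₀ = 1.1384 × 873 = 993.82 MPa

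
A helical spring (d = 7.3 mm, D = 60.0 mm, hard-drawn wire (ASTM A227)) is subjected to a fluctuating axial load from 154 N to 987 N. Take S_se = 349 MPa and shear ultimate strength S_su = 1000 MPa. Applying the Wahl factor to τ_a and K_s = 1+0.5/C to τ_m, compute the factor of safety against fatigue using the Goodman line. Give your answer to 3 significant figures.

1.27

C = D/d = 60.0/7.3 = 8.2192; K_W = (4C−1)/(4C−4)+0.615/C = 1.1787; K_s = 1+0.5/C = 1.0608
F_a = (F_max−F_min)/2 = 416.5 N; F_m = (F_max+F_min)/2 = 570.5 N
τ_a = K_W·8F_aD/(πd³) = 1.1787 × 163.58 = 192.82 MPa
τ_m = K_s·8F_mD/(πd³) = 1.0608 × 224.07 = 237.7 MPa
Goodman: 1/n_f = τ_a/S_se + τ_m/S_su = 192.82/349 + 237.7/1000 = 0.55249 + 0.23770 = 0.79018
n_f = 1/0.79018 = 1.266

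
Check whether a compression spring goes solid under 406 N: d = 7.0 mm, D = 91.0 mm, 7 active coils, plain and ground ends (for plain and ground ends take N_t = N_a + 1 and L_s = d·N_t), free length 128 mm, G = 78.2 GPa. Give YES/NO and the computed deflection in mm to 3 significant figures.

k = Gd⁴/(8D³N_a) = (78.2×10³)(7.0⁴)/(8·91.0³·7) = 4.4492 N/mm
N_t = 8; L_s = 7.0·8 = 56 mm; δ_solid = L₀ − L_s = 128 − 56 = 72 mm
δ = F/k = 406/4.4492 = 91.251 mm
δ ≥ δ_solid → spring goes solid

YES, δ = 91.3 mm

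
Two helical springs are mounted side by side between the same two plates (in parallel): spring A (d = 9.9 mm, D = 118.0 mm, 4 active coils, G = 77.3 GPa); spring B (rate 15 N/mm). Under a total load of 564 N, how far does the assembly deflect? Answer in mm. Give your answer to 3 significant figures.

k_A = Gd⁴/(8D³N_a) = (77.3×10³)(9.9⁴)/(8·118.0³·4) = 14.123 N/mm
Parallel: k_eq = 14.123 + 15 = 29.123 N/mm
δ = F/k_eq = 564/29.123 = 19.366 mm

19.4 mm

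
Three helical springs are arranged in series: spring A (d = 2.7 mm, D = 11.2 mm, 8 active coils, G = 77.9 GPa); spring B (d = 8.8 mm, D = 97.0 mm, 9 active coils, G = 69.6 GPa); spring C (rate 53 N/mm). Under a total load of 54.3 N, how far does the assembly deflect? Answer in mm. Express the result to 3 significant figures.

k_A = Gd⁴/(8D³N_a) = (77.9×10³)(2.7⁴)/(8·11.2³·8) = 46.042 N/mm
k_B = Gd⁴/(8D³N_a) = (69.6×10³)(8.8⁴)/(8·97.0³·9) = 6.3517 N/mm
Series: 1/k_eq = 1/46.042 + 1/6.3517 + 1/53 = 0.19802; k_eq = 5.0499 N/mm
δ = F/k_eq = 54.3/5.0499 = 10.753 mm

10.8 mm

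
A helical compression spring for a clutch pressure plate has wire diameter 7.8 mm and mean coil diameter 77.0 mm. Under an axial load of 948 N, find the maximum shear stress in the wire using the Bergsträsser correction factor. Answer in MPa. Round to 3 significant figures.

Spring index C = D/d = 77.0/7.8 = 9.8718
K_B = (4C+2)/(4C−3) = 41.487/36.487 = 1.1370
τ₀ = 8FD/(πd³) = 8·948·77.0/(π·7.8³) = 583968/1490.8 = 391.7 MPa
τ_max = K·τ₀ = 1.1370 × 391.7 = 445.38 MPa

445 MPa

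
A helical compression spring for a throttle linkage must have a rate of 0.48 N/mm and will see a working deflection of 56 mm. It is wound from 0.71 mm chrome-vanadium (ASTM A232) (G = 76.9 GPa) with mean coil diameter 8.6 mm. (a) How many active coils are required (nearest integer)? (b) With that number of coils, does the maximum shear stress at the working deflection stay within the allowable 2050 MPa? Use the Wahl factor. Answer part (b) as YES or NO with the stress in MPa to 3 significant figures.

(a) 8 coils; (b) YES, τ_max = 1840 MPa

N_a = Gd⁴/(8D³k) = (76.9×10³)(0.71⁴)/(8·8.6³·0.48) = 8.001 → N_a = 8
Actual rate k = Gd⁴/(8D³·8) = 0.48005 N/mm
Working load F = kδ = 0.48005·56 = 26.883 N
C = 8.6/0.71 = 12.1127; K_W = (4C−1)/(4C−4)+0.615/C = 1.1183
τ_max = K_W·8FD/(πd³) = 1.1183·1644.9 = 1839.4 MPa
τ_max ≤ 2050 MPa → acceptable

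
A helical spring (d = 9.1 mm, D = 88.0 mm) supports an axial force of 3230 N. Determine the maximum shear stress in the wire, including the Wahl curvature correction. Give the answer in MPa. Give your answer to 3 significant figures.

Spring index C = D/d = 88.0/9.1 = 9.6703
K_W = (4C−1)/(4C−4) + 0.615/C = 37.681/34.681 + 0.0636 = 1.1501
τ₀ = 8FD/(πd³) = 8·3230·88.0/(π·9.1³) = 2.27392e+06/2367.4 = 960.51 MPa
τ_max = K·τ₀ = 1.1501 × 960.51 = 1104.7 MPa

1100 MPa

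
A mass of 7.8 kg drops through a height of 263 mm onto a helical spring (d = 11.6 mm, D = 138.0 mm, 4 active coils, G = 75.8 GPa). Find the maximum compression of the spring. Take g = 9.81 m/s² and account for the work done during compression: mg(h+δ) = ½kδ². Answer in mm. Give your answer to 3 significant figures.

k = Gd⁴/(8D³N_a) = (75.8×10³)(11.6⁴)/(8·138.0³·4) = 16.32 N/mm
W = mg = 7.8 × 9.81 = 76.518 N
½kδ² − Wδ − Wh = 0 → δ = (W + √(W² + 2kWh))/k
δ = (76.518 + √(5855 + 656846))/16.32 = (76.518 + 814.06)/16.32 = 54.571 mm

54.6 mm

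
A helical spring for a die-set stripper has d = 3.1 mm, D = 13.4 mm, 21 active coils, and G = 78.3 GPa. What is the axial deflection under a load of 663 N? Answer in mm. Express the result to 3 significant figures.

k = Gd⁴/(8D³N_a) = (78.3×10³)(3.1⁴)/(8·13.4³·21) = 17.889 N/mm
δ = F/k = 663 / 17.889 = 37.062 mm

37.1 mm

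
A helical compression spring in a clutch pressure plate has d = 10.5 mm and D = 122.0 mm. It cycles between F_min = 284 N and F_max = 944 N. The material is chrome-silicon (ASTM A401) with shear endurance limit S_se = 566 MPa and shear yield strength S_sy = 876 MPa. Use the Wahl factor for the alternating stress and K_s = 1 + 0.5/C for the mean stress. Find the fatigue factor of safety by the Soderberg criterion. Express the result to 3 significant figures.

2.69

C = D/d = 122.0/10.5 = 11.6190; K_W = (4C−1)/(4C−4)+0.615/C = 1.1236; K_s = 1+0.5/C = 1.0430
F_a = (F_max−F_min)/2 = 330 N; F_m = (F_max+F_min)/2 = 614 N
τ_a = K_W·8F_aD/(πd³) = 1.1236 × 88.562 = 99.504 MPa
τ_m = K_s·8F_mD/(πd³) = 1.0430 × 164.78 = 171.87 MPa
Soderberg: 1/n_f = τ_a/S_se + τ_m/S_sy = 99.504/566 + 171.87/876 = 0.17580 + 0.19620 = 0.372
n_f = 1/0.372 = 2.688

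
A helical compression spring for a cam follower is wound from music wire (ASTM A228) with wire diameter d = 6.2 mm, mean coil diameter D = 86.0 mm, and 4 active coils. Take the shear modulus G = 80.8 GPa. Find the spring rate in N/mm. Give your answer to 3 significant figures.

5.87 N/mm

k = Gd⁴/(8D³N_a) = (80.8×10³ × 6.2⁴) / (8 × 86.0³ × 4)
  = 1.19393e+08 / 2.03538e+07 = 5.8659 N/mm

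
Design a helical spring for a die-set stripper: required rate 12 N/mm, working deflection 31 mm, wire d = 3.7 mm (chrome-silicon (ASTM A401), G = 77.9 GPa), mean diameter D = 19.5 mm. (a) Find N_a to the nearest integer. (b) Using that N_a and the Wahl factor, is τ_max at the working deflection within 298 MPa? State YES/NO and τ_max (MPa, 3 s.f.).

N_a = Gd⁴/(8D³k) = (77.9×10³)(3.7⁴)/(8·19.5³·12) = 20.51 → N_a = 21
Actual rate k = Gd⁴/(8D³·21) = 11.72 N/mm
Working load F = kδ = 11.72·31 = 363.32 N
C = 19.5/3.7 = 5.2703; K_W = (4C−1)/(4C−4)+0.615/C = 1.2923
τ_max = K_W·8FD/(πd³) = 1.2923·356.17 = 460.29 MPa
τ_max > 298 MPa → exceeds allowable

(a) 21 coils; (b) NO, τ_max = 460 MPa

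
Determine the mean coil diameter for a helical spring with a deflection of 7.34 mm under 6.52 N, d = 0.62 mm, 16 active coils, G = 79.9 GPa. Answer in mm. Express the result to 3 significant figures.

4.70 mm

Required rate k = F/δ = 6.52/7.34 = 0.88828 N/mm
D = (Gd⁴/(8N_a·k))^(1/3) = (79.9×10³·0.62⁴/(8·16·0.88828))^(1/3)
  = (103.837)^(1/3) = 4.7002 mm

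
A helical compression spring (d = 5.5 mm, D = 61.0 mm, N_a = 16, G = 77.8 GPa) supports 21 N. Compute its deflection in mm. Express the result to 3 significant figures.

8.57 mm

k = Gd⁴/(8D³N_a) = (77.8×10³)(5.5⁴)/(8·61.0³·16) = 2.4504 N/mm
δ = F/k = 21 / 2.4504 = 8.5701 mm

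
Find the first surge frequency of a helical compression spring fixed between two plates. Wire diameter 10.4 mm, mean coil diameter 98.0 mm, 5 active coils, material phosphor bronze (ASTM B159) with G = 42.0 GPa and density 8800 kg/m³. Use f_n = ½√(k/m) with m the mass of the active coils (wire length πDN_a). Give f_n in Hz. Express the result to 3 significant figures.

53.2 Hz

k = Gd⁴/(8D³N_a) = (42.0×10³)(10.4⁴)/(8·98.0³·5) = 13.051 N/mm = 13051 N/m
Wire length L = πDN_a = π·98.0·5 = 1539.4 mm
m = ρ·(πd²/4)·L = 8800 × 84.949×10⁻⁶ m² × 1.5394 m = 1.1508 kg
f_n = ½√(k/m) = 0.5·√(13051/1.1508) = 0.5·√(11341) = 53.248 Hz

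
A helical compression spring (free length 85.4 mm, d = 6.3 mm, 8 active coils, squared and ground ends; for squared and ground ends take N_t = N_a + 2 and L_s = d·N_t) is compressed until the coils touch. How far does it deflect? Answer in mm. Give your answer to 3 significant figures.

N_t = 10; L_s = 6.3·10 = 63 mm
δ_solid = L₀ − L_s = 85.4 − 63 = 22.4 mm

22.4 mm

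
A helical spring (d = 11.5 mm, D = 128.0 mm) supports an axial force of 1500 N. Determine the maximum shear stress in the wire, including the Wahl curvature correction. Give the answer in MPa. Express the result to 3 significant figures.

363 MPa

Spring index C = D/d = 128.0/11.5 = 11.1304
K_W = (4C−1)/(4C−4) + 0.615/C = 43.522/40.522 + 0.0553 = 1.1293
τ₀ = 8FD/(πd³) = 8·1500·128.0/(π·11.5³) = 1.536e+06/4778 = 321.48 MPa
τ_max = K·τ₀ = 1.1293 × 321.48 = 363.04 MPa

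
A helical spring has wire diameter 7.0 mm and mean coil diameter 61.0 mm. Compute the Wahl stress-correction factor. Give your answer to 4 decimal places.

C = D/d = 61.0/7.0 = 8.7143
K_W = (4C−1)/(4C−4) + 0.615/C = 33.857/30.857 + 0.0706 = 1.1678

1.1678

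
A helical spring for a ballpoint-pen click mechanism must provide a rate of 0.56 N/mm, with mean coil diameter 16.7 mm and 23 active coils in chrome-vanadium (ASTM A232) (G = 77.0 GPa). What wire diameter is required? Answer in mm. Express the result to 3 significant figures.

1.58 mm

d = (8D³N_a·k / G)^(1/4) = (8·16.7³·23·0.56 / (77.0×10³))^0.25
  = (6.2325)^0.25 = 1.5800 mm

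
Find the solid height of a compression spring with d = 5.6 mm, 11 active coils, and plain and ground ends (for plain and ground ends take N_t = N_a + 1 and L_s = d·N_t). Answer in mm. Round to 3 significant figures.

plain and ground ends: N_t = N_a + 1 = 11 + 1 = 12
L_s = d·N_t = 5.6 × 12 = 67.2 mm

67.2 mm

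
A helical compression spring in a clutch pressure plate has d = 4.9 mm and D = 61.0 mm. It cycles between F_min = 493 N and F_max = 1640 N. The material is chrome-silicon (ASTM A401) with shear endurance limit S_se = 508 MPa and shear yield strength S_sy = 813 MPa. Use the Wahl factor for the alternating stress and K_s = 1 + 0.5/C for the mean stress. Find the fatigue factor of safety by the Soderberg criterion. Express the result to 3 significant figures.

C = D/d = 61.0/4.9 = 12.4490; K_W = (4C−1)/(4C−4)+0.615/C = 1.1149; K_s = 1+0.5/C = 1.0402
F_a = (F_max−F_min)/2 = 573.5 N; F_m = (F_max+F_min)/2 = 1066.5 N
τ_a = K_W·8F_aD/(πd³) = 1.1149 × 757.21 = 844.22 MPa
τ_m = K_s·8F_mD/(πd³) = 1.0402 × 1408.1 = 1464.7 MPa
Soderberg: 1/n_f = τ_a/S_se + τ_m/S_sy = 844.22/508 + 1464.7/813 = 1.66185 + 1.80158 = 3.4634
n_f = 1/3.4634 = 0.2887

0.289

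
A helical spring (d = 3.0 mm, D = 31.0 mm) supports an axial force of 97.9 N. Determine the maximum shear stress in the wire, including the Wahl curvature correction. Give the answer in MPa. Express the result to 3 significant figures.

Spring index C = D/d = 31.0/3.0 = 10.3333
K_W = (4C−1)/(4C−4) + 0.615/C = 40.333/37.333 + 0.0595 = 1.1399
τ₀ = 8FD/(πd³) = 8·97.9·31.0/(π·3.0³) = 24279.2/84.823 = 286.23 MPa
τ_max = K·τ₀ = 1.1399 × 286.23 = 326.27 MPa

326 MPa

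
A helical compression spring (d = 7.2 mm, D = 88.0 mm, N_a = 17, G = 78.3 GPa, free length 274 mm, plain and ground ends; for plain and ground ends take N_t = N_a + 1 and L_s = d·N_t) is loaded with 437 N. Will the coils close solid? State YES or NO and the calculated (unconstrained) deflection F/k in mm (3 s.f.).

k = Gd⁴/(8D³N_a) = (78.3×10³)(7.2⁴)/(8·88.0³·17) = 2.2704 N/mm
N_t = 18; L_s = 7.2·18 = 129.6 mm; δ_solid = L₀ − L_s = 274 − 129.6 = 144.4 mm
δ = F/k = 437/2.2704 = 192.48 mm
δ ≥ δ_solid → spring goes solid

YES, δ = 192 mm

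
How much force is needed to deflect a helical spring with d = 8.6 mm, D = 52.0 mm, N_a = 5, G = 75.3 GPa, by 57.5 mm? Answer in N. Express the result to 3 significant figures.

4210 N

k = Gd⁴/(8D³N_a) = (75.3×10³)(8.6⁴)/(8·52.0³·5) = 73.235 N/mm
F = k·δ = 73.235 × 57.5 = 4211 N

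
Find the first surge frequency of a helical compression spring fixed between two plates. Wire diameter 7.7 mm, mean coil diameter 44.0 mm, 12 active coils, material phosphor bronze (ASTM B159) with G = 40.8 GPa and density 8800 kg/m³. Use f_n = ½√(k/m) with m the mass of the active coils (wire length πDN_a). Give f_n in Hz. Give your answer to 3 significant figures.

k = Gd⁴/(8D³N_a) = (40.8×10³)(7.7⁴)/(8·44.0³·12) = 17.539 N/mm = 17539 N/m
Wire length L = πDN_a = π·44.0·12 = 1658.8 mm
m = ρ·(πd²/4)·L = 8800 × 46.566×10⁻⁶ m² × 1.6588 m = 0.67973 kg
f_n = ½√(k/m) = 0.5·√(17539/0.67973) = 0.5·√(25802) = 80.315 Hz

80.3 Hz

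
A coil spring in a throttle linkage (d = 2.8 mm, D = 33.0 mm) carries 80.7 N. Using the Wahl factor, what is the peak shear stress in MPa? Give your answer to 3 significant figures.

Spring index C = D/d = 33.0/2.8 = 11.7857
K_W = (4C−1)/(4C−4) + 0.615/C = 46.143/43.143 + 0.0522 = 1.1217
τ₀ = 8FD/(πd³) = 8·80.7·33.0/(π·2.8³) = 21304.8/68.964 = 308.93 MPa
τ_max = K·τ₀ = 1.1217 × 308.93 = 346.53 MPa

347 MPa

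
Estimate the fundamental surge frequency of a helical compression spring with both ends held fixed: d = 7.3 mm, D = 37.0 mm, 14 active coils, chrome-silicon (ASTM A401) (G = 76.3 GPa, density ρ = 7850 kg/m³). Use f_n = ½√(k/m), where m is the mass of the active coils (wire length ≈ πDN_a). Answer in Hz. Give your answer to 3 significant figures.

134 Hz

k = Gd⁴/(8D³N_a) = (76.3×10³)(7.3⁴)/(8·37.0³·14) = 38.194 N/mm = 38194 N/m
Wire length L = πDN_a = π·37.0·14 = 1627.3 mm
m = ρ·(πd²/4)·L = 7850 × 41.854×10⁻⁶ m² × 1.6273 m = 0.53467 kg
f_n = ½√(k/m) = 0.5·√(38194/0.53467) = 0.5·√(71434) = 133.64 Hz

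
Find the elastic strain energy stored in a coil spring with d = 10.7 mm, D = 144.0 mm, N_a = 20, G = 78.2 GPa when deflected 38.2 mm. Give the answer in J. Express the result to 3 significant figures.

1.57 J

k = Gd⁴/(8D³N_a) = (78.2×10³)(10.7⁴)/(8·144.0³·20) = 2.1455 N/mm
U = ½kδ² = 0.5 × 2.1455 × 38.2² = 1565.4 N·mm = 1.5654 J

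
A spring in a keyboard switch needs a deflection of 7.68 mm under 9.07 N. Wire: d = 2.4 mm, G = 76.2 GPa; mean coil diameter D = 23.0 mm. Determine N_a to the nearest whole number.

Required rate k = F/δ = 9.07/7.68 = 1.181 N/mm
N_a = Gd⁴/(8D³k) = (76.2×10³ × 2.4⁴)/(8 × 23.0³ × 1.181)
    = 2.52813e+06 / 114953 = 21.99 → 22 coils

22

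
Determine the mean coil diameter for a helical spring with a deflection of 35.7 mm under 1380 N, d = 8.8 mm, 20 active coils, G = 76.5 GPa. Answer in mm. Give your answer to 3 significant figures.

42.0 mm

Required rate k = F/δ = 1380/35.7 = 38.655 N/mm
D = (Gd⁴/(8N_a·k))^(1/3) = (76.5×10³·8.8⁴/(8·20·38.655))^(1/3)
  = (74175.6)^(1/3) = 42.0166 mm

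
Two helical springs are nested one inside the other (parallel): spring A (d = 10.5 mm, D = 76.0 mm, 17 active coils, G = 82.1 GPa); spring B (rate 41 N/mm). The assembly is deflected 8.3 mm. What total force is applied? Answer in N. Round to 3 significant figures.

479 N

k_A = Gd⁴/(8D³N_a) = (82.1×10³)(10.5⁴)/(8·76.0³·17) = 16.716 N/mm
Parallel: k_eq = 16.716 + 41 = 57.716 N/mm
F = k_eq·δ = 57.716·8.3 = 479.04 N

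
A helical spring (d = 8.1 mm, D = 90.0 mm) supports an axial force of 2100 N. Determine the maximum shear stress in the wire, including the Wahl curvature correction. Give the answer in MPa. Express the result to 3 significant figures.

1020 MPa

Spring index C = D/d = 90.0/8.1 = 11.1111
K_W = (4C−1)/(4C−4) + 0.615/C = 43.444/40.444 + 0.0554 = 1.1295
τ₀ = 8FD/(πd³) = 8·2100·90.0/(π·8.1³) = 1.512e+06/1669.6 = 905.62 MPa
τ_max = K·τ₀ = 1.1295 × 905.62 = 1022.9 MPa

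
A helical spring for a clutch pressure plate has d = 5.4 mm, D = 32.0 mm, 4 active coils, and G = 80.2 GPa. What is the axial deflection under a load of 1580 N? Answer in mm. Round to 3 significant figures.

k = Gd⁴/(8D³N_a) = (80.2×10³)(5.4⁴)/(8·32.0³·4) = 65.035 N/mm
δ = F/k = 1580 / 65.035 = 24.294 mm

24.3 mm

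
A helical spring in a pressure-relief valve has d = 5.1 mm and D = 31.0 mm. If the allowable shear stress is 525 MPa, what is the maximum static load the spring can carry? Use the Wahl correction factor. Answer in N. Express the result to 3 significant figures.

706 N

C = D/d = 31.0/5.1 = 6.0784
K_W = (4C−1)/(4C−4) + 0.615/C = 23.314/20.314 + 0.1012 = 1.2489
τ_max = K·8FD/(πd³) → F_max = τ_allow·πd³/(8DK)
F_max = 525·π·5.1³/(8·31.0·1.2489) = 2.1879e+05/309.72 = 706.41 N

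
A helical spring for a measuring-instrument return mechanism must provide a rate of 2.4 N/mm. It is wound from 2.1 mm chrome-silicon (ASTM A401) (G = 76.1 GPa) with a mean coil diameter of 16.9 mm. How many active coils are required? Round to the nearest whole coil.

16

N_a = Gd⁴/(8D³k) = (76.1×10³ × 2.1⁴)/(8 × 16.9³ × 2.4)
    = 1.48e+06 / 92674.7 = 15.97 → 16 coils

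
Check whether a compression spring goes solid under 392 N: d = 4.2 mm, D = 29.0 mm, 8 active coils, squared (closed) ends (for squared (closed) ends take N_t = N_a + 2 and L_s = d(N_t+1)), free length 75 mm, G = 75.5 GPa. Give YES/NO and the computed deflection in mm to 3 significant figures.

NO, δ = 26.0 mm

k = Gd⁴/(8D³N_a) = (75.5×10³)(4.2⁴)/(8·29.0³·8) = 15.051 N/mm
N_t = 10; L_s = 4.2·11 = 46.2 mm; δ_solid = L₀ − L_s = 75 − 46.2 = 28.8 mm
δ = F/k = 392/15.051 = 26.044 mm
δ < δ_solid → spring does not go solid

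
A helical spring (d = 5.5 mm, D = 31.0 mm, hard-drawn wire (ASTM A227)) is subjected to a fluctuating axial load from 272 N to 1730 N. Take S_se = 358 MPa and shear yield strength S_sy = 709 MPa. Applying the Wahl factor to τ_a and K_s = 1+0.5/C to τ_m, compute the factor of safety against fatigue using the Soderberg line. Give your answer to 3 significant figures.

C = D/d = 31.0/5.5 = 5.6364; K_W = (4C−1)/(4C−4)+0.615/C = 1.2709; K_s = 1+0.5/C = 1.0887
F_a = (F_max−F_min)/2 = 729 N; F_m = (F_max+F_min)/2 = 1001 N
τ_a = K_W·8F_aD/(πd³) = 1.2709 × 345.89 = 439.59 MPa
τ_m = K_s·8F_mD/(πd³) = 1.0887 × 474.95 = 517.08 MPa
Soderberg: 1/n_f = τ_a/S_se + τ_m/S_sy = 439.59/358 + 517.08/709 = 1.22790 + 0.72931 = 1.9572
n_f = 1/1.9572 = 0.5109

0.511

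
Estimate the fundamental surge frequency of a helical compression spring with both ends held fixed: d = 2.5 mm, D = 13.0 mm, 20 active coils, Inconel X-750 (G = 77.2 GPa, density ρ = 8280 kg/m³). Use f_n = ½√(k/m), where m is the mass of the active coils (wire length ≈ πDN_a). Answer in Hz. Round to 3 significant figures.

k = Gd⁴/(8D³N_a) = (77.2×10³)(2.5⁴)/(8·13.0³·20) = 8.5788 N/mm = 8578.8 N/m
Wire length L = πDN_a = π·13.0·20 = 816.81 mm
m = ρ·(πd²/4)·L = 8280 × 4.9087×10⁻⁶ m² × 0.81681 m = 0.033199 kg
f_n = ½√(k/m) = 0.5·√(8578.8/0.033199) = 0.5·√(2.5841e+05) = 254.17 Hz

254 Hz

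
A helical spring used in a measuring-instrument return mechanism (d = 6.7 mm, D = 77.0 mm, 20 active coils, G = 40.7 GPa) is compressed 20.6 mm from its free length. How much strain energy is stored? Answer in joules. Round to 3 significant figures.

0.238 J

k = Gd⁴/(8D³N_a) = (40.7×10³)(6.7⁴)/(8·77.0³·20) = 1.1228 N/mm
U = ½kδ² = 0.5 × 1.1228 × 20.6² = 238.24 N·mm = 0.23824 J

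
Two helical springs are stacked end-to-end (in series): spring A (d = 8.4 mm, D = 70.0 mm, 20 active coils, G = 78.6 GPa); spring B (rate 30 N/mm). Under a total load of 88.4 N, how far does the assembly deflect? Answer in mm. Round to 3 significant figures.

k_A = Gd⁴/(8D³N_a) = (78.6×10³)(8.4⁴)/(8·70.0³·20) = 7.1306 N/mm
Series: 1/k_eq = 1/7.1306 + 1/30 = 0.17357; k_eq = 5.7612 N/mm
δ = F/k_eq = 88.4/5.7612 = 15.344 mm

15.3 mm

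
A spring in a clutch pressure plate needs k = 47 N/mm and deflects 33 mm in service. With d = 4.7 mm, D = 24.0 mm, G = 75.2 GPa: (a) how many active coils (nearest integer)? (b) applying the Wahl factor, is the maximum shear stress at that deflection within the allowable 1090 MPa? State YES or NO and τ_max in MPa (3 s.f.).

(a) 7 coils; (b) NO, τ_max = 1200 MPa

N_a = Gd⁴/(8D³k) = (75.2×10³)(4.7⁴)/(8·24.0³·47) = 7.06 → N_a = 7
Actual rate k = Gd⁴/(8D³·7) = 47.401 N/mm
Working load F = kδ = 47.401·33 = 1564.2 N
C = 24.0/4.7 = 5.1064; K_W = (4C−1)/(4C−4)+0.615/C = 1.3031
τ_max = K_W·8FD/(πd³) = 1.3031·920.79 = 1199.9 MPa
τ_max > 1090 MPa → exceeds allowable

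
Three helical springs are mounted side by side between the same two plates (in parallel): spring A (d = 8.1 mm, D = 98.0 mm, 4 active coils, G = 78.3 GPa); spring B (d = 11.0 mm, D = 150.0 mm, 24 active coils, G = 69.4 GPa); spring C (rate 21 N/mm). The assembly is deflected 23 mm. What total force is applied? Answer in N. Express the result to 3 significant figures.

k_A = Gd⁴/(8D³N_a) = (78.3×10³)(8.1⁴)/(8·98.0³·4) = 11.191 N/mm
k_B = Gd⁴/(8D³N_a) = (69.4×10³)(11.0⁴)/(8·150.0³·24) = 1.568 N/mm
Parallel: k_eq = 11.191 + 1.568 + 21 = 33.759 N/mm
F = k_eq·δ = 33.759·23 = 776.46 N

776 N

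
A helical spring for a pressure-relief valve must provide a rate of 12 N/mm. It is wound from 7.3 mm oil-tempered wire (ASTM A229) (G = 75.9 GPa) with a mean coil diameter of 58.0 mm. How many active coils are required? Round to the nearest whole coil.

12

N_a = Gd⁴/(8D³k) = (75.9×10³ × 7.3⁴)/(8 × 58.0³ × 12)
    = 2.15543e+08 / 1.87308e+07 = 11.51 → 12 coils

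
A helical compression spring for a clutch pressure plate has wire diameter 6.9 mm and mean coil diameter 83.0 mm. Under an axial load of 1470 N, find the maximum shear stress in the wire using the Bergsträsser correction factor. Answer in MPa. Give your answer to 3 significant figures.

Spring index C = D/d = 83.0/6.9 = 12.0290
K_B = (4C+2)/(4C−3) = 50.116/45.116 = 1.1108
τ₀ = 8FD/(πd³) = 8·1470·83.0/(π·6.9³) = 976080/1032 = 945.78 MPa
τ_max = K·τ₀ = 1.1108 × 945.78 = 1050.6 MPa

1050 MPa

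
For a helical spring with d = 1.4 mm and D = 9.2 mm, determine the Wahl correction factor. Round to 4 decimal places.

1.2282

C = D/d = 9.2/1.4 = 6.5714
K_W = (4C−1)/(4C−4) + 0.615/C = 25.286/22.286 + 0.0936 = 1.2282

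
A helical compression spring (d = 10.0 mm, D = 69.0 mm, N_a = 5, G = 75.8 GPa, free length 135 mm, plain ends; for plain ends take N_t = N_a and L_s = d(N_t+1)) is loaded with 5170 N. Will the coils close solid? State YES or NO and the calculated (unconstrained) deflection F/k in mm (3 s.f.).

YES, δ = 89.6 mm

k = Gd⁴/(8D³N_a) = (75.8×10³)(10.0⁴)/(8·69.0³·5) = 57.685 N/mm
N_t = 5; L_s = 10.0·6 = 60 mm; δ_solid = L₀ − L_s = 135 − 60 = 75 mm
δ = F/k = 5170/57.685 = 89.625 mm
δ ≥ δ_solid → spring goes solid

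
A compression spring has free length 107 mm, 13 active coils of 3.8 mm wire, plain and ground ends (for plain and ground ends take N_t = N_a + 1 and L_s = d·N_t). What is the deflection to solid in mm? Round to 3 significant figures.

N_t = 14; L_s = 3.8·14 = 53.2 mm
δ_solid = L₀ − L_s = 107 − 53.2 = 53.8 mm

53.8 mm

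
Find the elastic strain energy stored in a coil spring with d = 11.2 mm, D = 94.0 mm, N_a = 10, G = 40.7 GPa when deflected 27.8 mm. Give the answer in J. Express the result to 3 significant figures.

k = Gd⁴/(8D³N_a) = (40.7×10³)(11.2⁴)/(8·94.0³·10) = 9.6381 N/mm
U = ½kδ² = 0.5 × 9.6381 × 27.8² = 3724.4 N·mm = 3.7244 J

3.72 J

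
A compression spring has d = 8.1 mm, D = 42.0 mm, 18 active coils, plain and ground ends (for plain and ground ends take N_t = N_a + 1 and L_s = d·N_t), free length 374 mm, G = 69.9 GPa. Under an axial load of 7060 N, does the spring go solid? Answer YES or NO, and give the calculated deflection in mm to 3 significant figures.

YES, δ = 250 mm

k = Gd⁴/(8D³N_a) = (69.9×10³)(8.1⁴)/(8·42.0³·18) = 28.204 N/mm
N_t = 19; L_s = 8.1·19 = 153.9 mm; δ_solid = L₀ − L_s = 374 − 153.9 = 220.1 mm
δ = F/k = 7060/28.204 = 250.32 mm
δ ≥ δ_solid → spring goes solid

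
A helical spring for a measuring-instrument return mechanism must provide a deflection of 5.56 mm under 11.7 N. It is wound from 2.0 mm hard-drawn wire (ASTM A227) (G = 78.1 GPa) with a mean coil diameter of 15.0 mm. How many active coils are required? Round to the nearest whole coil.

Required rate k = F/δ = 11.7/5.56 = 2.1043 N/mm
N_a = Gd⁴/(8D³k) = (78.1×10³ × 2.0⁴)/(8 × 15.0³ × 2.1043)
    = 1.2496e+06 / 56816.5 = 21.99 → 22 coils

22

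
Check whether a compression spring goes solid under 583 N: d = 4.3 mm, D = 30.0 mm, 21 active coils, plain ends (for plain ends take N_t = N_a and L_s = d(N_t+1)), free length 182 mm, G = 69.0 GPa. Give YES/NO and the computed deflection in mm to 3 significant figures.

YES, δ = 112 mm

k = Gd⁴/(8D³N_a) = (69.0×10³)(4.3⁴)/(8·30.0³·21) = 5.2006 N/mm
N_t = 21; L_s = 4.3·22 = 94.6 mm; δ_solid = L₀ − L_s = 182 − 94.6 = 87.4 mm
δ = F/k = 583/5.2006 = 112.1 mm
δ ≥ δ_solid → spring goes solid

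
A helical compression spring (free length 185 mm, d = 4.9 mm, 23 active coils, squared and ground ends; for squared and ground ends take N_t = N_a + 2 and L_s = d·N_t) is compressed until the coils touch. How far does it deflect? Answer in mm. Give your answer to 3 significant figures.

62.5 mm

N_t = 25; L_s = 4.9·25 = 122.5 mm
δ_solid = L₀ − L_s = 185 − 122.5 = 62.5 mm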